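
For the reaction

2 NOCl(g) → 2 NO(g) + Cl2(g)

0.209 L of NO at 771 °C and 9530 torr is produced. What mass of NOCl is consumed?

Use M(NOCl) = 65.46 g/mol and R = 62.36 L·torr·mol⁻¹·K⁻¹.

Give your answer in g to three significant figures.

2.00 g

n(NO) = PV/RT = (9530 × 0.209) / (62.36 × 1044.15) = 0.03059 mol
n(NOCl) = (2/2) × 0.03059 = 0.03059 mol
m(NOCl) = 0.03059 × 65.46 = 2.002 g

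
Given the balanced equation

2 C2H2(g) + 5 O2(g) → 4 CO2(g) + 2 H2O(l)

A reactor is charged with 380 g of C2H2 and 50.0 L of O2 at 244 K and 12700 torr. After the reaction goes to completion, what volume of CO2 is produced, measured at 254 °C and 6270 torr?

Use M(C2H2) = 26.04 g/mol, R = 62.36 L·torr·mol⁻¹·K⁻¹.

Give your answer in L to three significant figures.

153 L

n(C2H2) = 380 / 26.04 = 14.59 mol
n(O2) = PV/RT = (12700 × 50.0) / (62.36 × 244) = 41.73 mol
For 14.59 mol C2H2, stoichiometry requires (5/2) × 14.59 = 36.48 mol O2; 41.73 mol is available, so C2H2 is limiting.
n(CO2) = (4/2) × 14.59 = 29.18 mol
V(CO2) = nRT/P = 29.18 × 62.36 × 527.15 / 6270 = 153.0 L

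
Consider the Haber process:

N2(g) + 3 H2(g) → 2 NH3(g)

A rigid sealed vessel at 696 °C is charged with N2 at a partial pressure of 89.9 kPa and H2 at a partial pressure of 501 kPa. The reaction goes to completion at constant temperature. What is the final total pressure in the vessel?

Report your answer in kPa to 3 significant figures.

411 kPa

With V and T fixed, P_i ∝ n_i, so the mole ratios apply directly to partial pressures at 696 °C.
P(H2) required for 89.9 kPa of N2 = (3/1) × 89.9 = 269.7 kPa; available 501 kPa, so N2 is limiting.
P(H2) remaining = 501 − (3/1) × 89.9 = 231.3 kPa
P(gaseous products) = (2)/1 × 89.9 = 179.8 kPa
P_total at 696 °C = 231.3 + 179.8 = 411.1 kPa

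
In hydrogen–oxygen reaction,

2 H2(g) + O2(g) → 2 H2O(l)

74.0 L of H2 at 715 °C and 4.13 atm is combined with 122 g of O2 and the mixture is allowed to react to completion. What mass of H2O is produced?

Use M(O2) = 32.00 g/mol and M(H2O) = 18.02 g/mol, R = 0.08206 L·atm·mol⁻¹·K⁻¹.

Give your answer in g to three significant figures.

n(H2) = PV/RT = (4.13 × 74.0) / (0.08206 × 988.15) = 3.769 mol
n(O2) = 122 / 32.00 = 3.812 mol
For 3.769 mol H2, stoichiometry requires (1/2) × 3.769 = 1.885 mol O2; 3.812 mol is available, so H2 is limiting.
n(H2O) = (2/2) × 3.769 = 3.769 mol
m(H2O) = 3.769 × 18.02 = 67.92 g

67.9 g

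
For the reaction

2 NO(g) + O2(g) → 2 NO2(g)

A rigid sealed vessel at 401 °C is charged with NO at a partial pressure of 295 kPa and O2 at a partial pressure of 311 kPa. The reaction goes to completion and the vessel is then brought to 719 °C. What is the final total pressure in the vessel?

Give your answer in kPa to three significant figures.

675 kPa

Because the vessel is rigid and T is held at 401 °C, work the stoichiometry in partial pressures (P_i = n_iRT/V).
P(O2) required for 295 kPa of NO = (1/2) × 295 = 147.5 kPa; available 311 kPa, so NO is limiting.
P(O2) remaining = 311 − (1/2) × 295 = 163.5 kPa
P(gaseous products) = (2)/2 × 295 = 295.0 kPa
P_total at 401 °C = 163.5 + 295.0 = 458.5 kPa
Scaling to 719 °C: P = 458.5 × 992.15/674.15 = 674.8 kPa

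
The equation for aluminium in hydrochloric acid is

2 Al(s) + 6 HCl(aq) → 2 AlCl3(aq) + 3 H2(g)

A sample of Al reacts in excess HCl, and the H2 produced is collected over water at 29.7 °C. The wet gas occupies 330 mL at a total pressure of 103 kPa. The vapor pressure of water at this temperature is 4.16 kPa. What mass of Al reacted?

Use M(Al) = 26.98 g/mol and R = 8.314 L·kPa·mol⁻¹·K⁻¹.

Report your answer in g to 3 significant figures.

0.233 g

P(H2) = 103 − 4.16 = 98.84 kPa
n(H2) = PV/RT = (98.84 × 0.3300) / (8.314 × 302.85) = 0.01295 mol
n(Al) = (2/3) × 0.01295 = 0.008633 mol
m(Al) = 0.008633 × 26.98 = 0.2329 g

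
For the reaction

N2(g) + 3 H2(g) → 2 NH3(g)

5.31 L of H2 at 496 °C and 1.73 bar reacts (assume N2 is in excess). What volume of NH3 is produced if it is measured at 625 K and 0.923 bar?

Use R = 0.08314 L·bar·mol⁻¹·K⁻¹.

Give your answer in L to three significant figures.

n(H2) = PV/RT = (1.73 × 5.31) / (0.08314 × 769.15) = 0.1437 mol
n(NH3) = (2/3) × 0.1437 = 0.09580 mol
V = nRT/P = 0.09580 × 0.08314 × 625 / 0.923 = 5.393 L

5.39 L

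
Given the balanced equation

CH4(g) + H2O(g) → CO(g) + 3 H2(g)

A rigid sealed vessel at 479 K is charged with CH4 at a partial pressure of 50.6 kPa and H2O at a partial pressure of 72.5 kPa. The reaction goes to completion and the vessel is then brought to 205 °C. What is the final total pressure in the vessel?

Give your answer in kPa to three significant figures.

With V and T fixed, P_i ∝ n_i, so the mole ratios apply directly to partial pressures at 479 K.
P(H2O) required for 50.6 kPa of CH4 = (1/1) × 50.6 = 50.60 kPa; available 72.5 kPa, so CH4 is limiting.
P(H2O) remaining = 72.5 − (1/1) × 50.6 = 21.90 kPa
P(gaseous products) = (1+3)/1 × 50.6 = 202.4 kPa
P_total at 479 K = 21.90 + 202.4 = 224.3 kPa
Scaling to 205 °C: P = 224.3 × 478.15/479 = 223.9 kPa

224 kPa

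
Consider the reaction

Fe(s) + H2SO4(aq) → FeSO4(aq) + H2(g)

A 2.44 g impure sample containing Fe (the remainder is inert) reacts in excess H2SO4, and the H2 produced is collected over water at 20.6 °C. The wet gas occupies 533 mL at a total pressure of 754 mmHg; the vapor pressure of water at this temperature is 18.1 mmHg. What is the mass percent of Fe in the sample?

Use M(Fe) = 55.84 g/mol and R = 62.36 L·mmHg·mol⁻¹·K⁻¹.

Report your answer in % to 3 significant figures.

P(H2) = 754 − 18.1 = 735.9 mmHg
n(H2) = PV/RT = (735.9 × 0.5330) / (62.36 × 293.75) = 0.02141 mol
n(Fe) = (1/1) × 0.02141 = 0.02141 mol
m(Fe) = 0.02141 × 55.84 = 1.196 g
%Fe = 1.196 / 2.44 × 100 = 49.02%

49.0 %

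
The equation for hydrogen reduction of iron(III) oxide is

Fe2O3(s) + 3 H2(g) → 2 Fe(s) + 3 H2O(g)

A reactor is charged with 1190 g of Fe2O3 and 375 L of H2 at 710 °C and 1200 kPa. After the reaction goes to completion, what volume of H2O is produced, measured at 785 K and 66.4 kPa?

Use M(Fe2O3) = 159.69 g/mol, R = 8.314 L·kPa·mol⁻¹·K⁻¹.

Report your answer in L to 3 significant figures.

n(Fe2O3) = 1190 / 159.69 = 7.452 mol
n(H2) = PV/RT = (1200 × 375) / (8.314 × 983.15) = 55.05 mol
For 7.452 mol Fe2O3, stoichiometry requires (3/1) × 7.452 = 22.36 mol H2; 55.05 mol is available, so Fe2O3 is limiting.
n(H2O) = (3/1) × 7.452 = 22.36 mol
V(H2O) = nRT/P = 22.36 × 8.314 × 785 / 66.4 = 2198 L

2200 L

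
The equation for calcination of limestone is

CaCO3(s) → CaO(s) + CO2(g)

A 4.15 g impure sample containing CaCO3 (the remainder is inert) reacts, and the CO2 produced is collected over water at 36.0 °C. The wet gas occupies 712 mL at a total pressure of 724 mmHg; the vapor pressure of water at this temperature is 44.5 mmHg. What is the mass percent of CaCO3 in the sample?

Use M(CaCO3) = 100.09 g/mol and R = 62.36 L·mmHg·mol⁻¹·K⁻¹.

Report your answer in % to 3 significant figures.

60.5 %

P(CO2) = 724 − 44.5 = 679.5 mmHg
n(CO2) = PV/RT = (679.5 × 0.7120) / (62.36 × 309.15) = 0.02510 mol
n(CaCO3) = (1/1) × 0.02510 = 0.02510 mol
m(CaCO3) = 0.02510 × 100.09 = 2.512 g
%CaCO3 = 2.512 / 4.15 × 100 = 60.53%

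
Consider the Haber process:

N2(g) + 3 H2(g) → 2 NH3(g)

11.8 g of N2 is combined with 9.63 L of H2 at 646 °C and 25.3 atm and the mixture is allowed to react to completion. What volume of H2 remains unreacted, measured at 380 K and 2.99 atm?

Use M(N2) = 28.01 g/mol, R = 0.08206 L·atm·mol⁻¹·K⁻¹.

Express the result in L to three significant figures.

n(N2) = 11.8 / 28.01 = 0.4213 mol
n(H2) = PV/RT = (25.3 × 9.63) / (0.08206 × 919.15) = 3.230 mol
For 0.4213 mol N2, stoichiometry requires (3/1) × 0.4213 = 1.264 mol H2; 3.230 mol is available, so N2 is limiting.
n(H2) consumed = (3/1) × 0.4213 = 1.264 mol; remaining = 3.230 − 1.264 = 1.966 mol
V(H2) = nRT/P = 1.966 × 0.08206 × 380 / 2.99 = 20.50 L

20.5 L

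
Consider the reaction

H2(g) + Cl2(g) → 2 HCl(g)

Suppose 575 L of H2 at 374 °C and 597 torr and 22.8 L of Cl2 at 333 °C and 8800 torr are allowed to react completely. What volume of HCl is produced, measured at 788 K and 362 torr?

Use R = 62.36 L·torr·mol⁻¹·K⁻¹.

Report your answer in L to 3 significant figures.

1440 L

n(H2) = PV/RT = (597 × 575) / (62.36 × 647.15) = 8.506 mol
n(Cl2) = PV/RT = (8800 × 22.8) / (62.36 × 606.15) = 5.308 mol
For 8.506 mol H2, stoichiometry requires (1/1) × 8.506 = 8.506 mol Cl2; 5.308 mol is available, so Cl2 is limiting.
n(HCl) = (2/1) × 5.308 = 10.62 mol
V(HCl) = nRT/P = 10.62 × 62.36 × 788 / 362 = 1442 L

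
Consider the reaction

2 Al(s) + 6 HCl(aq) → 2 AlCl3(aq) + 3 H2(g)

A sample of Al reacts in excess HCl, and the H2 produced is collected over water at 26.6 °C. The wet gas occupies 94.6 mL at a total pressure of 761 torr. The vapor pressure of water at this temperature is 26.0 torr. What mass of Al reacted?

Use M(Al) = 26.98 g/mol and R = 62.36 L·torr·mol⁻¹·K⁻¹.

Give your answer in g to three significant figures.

0.0669 g

P(H2) = 761 − 26.0 = 735.0 torr
n(H2) = PV/RT = (735.0 × 0.09460) / (62.36 × 299.75) = 0.003720 mol
n(Al) = (2/3) × 0.003720 = 0.002480 mol
m(Al) = 0.002480 × 26.98 = 0.06691 g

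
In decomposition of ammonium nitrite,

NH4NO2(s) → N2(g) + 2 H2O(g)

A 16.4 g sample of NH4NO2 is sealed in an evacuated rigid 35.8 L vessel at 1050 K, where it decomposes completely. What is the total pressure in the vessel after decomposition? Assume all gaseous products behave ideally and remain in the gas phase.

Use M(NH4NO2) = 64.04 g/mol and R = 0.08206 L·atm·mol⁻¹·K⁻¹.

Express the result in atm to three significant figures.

1.85 atm

n(NH4NO2) = 16.4 / 64.04 = 0.2561 mol
n(gas produced) = (3/1) × 0.2561 = 0.7683 mol
P = nRT/V = 0.7683 × 0.08206 × 1050 / 35.8 = 1.849 atm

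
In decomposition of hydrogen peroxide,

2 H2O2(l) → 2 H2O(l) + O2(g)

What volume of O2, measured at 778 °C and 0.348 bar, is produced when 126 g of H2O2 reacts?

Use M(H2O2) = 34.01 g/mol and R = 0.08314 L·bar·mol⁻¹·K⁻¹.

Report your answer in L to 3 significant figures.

465 L

n(H2O2) = 126.0 / 34.01 = 3.705 mol
n(O2) = (1/2) × 3.705 = 1.853 mol
V = nRT/P = 1.853 × 0.08314 × 1051.15 / 0.348 = 465.3 L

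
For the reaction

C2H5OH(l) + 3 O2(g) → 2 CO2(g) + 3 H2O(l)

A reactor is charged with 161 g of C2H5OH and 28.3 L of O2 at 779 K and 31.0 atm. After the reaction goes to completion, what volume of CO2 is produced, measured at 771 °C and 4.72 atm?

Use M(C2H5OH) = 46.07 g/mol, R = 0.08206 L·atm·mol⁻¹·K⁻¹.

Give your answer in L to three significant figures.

127 L

n(C2H5OH) = 161 / 46.07 = 3.495 mol
n(O2) = PV/RT = (31.0 × 28.3) / (0.08206 × 779) = 13.72 mol
For 3.495 mol C2H5OH, stoichiometry requires (3/1) × 3.495 = 10.48 mol O2; 13.72 mol is available, so C2H5OH is limiting.
n(CO2) = (2/1) × 3.495 = 6.990 mol
V(CO2) = nRT/P = 6.990 × 0.08206 × 1044.15 / 4.72 = 126.9 L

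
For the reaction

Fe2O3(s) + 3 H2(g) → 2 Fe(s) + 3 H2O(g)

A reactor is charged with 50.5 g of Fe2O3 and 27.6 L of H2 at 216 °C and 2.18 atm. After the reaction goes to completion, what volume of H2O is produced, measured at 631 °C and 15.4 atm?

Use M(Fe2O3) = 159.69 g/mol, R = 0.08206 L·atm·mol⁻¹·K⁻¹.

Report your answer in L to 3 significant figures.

n(Fe2O3) = 50.5 / 159.69 = 0.3162 mol
n(H2) = PV/RT = (2.18 × 27.6) / (0.08206 × 489.15) = 1.499 mol
For 0.3162 mol Fe2O3, stoichiometry requires (3/1) × 0.3162 = 0.9486 mol H2; 1.499 mol is available, so Fe2O3 is limiting.
n(H2O) = (3/1) × 0.3162 = 0.9486 mol
V(H2O) = nRT/P = 0.9486 × 0.08206 × 904.15 / 15.4 = 4.570 L

4.57 L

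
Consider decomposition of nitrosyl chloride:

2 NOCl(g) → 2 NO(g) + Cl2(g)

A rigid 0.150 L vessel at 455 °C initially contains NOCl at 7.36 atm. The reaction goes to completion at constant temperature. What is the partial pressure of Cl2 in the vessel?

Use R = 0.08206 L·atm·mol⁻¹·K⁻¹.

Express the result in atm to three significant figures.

3.68 atm

n(NOCl)₀ = PV/RT = (7.36 × 0.150) / (0.08206 × 728.15) = 0.01848 mol
n(Cl2) = (1/2) × 0.01848 = 0.009240 mol
P(Cl2) = nRT/V = 0.009240 × 0.08206 × 728.15 / 0.150 = 3.681 atm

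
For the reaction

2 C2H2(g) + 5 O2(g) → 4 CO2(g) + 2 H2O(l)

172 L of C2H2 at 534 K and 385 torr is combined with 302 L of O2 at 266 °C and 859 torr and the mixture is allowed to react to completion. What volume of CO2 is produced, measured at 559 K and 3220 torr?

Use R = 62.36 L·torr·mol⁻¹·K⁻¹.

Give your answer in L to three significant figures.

43.1 L

n(C2H2) = PV/RT = (385 × 172) / (62.36 × 534) = 1.989 mol
n(O2) = PV/RT = (859 × 302) / (62.36 × 539.15) = 7.716 mol
For 1.989 mol C2H2, stoichiometry requires (5/2) × 1.989 = 4.973 mol O2; 7.716 mol is available, so C2H2 is limiting.
n(CO2) = (4/2) × 1.989 = 3.978 mol
V(CO2) = nRT/P = 3.978 × 62.36 × 559 / 3220 = 43.07 L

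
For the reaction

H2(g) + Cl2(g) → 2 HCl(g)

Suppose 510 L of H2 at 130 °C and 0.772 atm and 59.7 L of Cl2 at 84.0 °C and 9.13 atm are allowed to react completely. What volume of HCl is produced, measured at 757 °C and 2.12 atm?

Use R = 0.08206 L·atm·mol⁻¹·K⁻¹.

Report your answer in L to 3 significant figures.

949 L

n(H2) = PV/RT = (0.772 × 510) / (0.08206 × 403.15) = 11.90 mol
n(Cl2) = PV/RT = (9.13 × 59.7) / (0.08206 × 357.15) = 18.60 mol
For 11.90 mol H2, stoichiometry requires (1/1) × 11.90 = 11.90 mol Cl2; 18.60 mol is available, so H2 is limiting.
n(HCl) = (2/1) × 11.90 = 23.80 mol
V(HCl) = nRT/P = 23.80 × 0.08206 × 1030.15 / 2.12 = 949.0 L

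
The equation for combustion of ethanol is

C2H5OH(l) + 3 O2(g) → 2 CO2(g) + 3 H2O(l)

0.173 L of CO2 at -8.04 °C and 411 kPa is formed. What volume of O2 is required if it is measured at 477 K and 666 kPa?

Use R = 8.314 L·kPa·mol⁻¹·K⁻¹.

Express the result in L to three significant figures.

n(CO2) = PV/RT = (411 × 0.173) / (8.314 × 265.11) = 0.03226 mol
n(O2) = (3/2) × 0.03226 = 0.04839 mol
V = nRT/P = 0.04839 × 8.314 × 477 / 666 = 0.2881 L

0.288 L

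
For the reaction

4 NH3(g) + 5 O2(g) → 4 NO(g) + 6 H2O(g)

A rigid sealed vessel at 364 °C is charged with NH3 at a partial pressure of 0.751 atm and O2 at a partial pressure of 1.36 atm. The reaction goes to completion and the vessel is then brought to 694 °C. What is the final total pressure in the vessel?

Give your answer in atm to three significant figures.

With V and T fixed, P_i ∝ n_i, so the mole ratios apply directly to partial pressures at 364 °C.
P(O2) required for 0.751 atm of NH3 = (5/4) × 0.751 = 0.9387 atm; available 1.36 atm, so NH3 is limiting.
P(O2) remaining = 1.36 − (5/4) × 0.751 = 0.4213 atm
P(gaseous products) = (4+6)/4 × 0.751 = 1.877 atm
P_total at 364 °C = 0.4213 + 1.877 = 2.298 atm
Scaling to 694 °C: P = 2.298 × 967.15/637.15 = 3.488 atm

3.49 atm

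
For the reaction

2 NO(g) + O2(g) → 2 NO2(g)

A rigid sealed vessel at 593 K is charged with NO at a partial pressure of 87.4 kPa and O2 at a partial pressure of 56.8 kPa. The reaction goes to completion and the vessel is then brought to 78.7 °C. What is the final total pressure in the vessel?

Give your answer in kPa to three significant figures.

At constant V, partial pressures at 593 K are proportional to moles, so apply stoichiometry directly to pressures.
P(O2) required for 87.4 kPa of NO = (1/2) × 87.4 = 43.70 kPa; available 56.8 kPa, so NO is limiting.
P(O2) remaining = 56.8 − (1/2) × 87.4 = 13.10 kPa
P(gaseous products) = (2)/2 × 87.4 = 87.40 kPa
P_total at 593 K = 13.10 + 87.40 = 100.5 kPa
Scaling to 78.7 °C: P = 100.5 × 351.85/593 = 59.63 kPa

59.6 kPa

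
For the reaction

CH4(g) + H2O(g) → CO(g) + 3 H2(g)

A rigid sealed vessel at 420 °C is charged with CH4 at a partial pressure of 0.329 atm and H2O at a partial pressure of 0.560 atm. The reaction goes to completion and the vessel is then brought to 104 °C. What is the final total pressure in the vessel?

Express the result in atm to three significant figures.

0.842 atm

With V and T fixed, P_i ∝ n_i, so the mole ratios apply directly to partial pressures at 420 °C.
P(H2O) required for 0.329 atm of CH4 = (1/1) × 0.329 = 0.3290 atm; available 0.560 atm, so CH4 is limiting.
P(H2O) remaining = 0.560 − (1/1) × 0.329 = 0.2310 atm
P(gaseous products) = (1+3)/1 × 0.329 = 1.316 atm
P_total at 420 °C = 0.2310 + 1.316 = 1.547 atm
Scaling to 104 °C: P = 1.547 × 377.15/693.15 = 0.8417 atm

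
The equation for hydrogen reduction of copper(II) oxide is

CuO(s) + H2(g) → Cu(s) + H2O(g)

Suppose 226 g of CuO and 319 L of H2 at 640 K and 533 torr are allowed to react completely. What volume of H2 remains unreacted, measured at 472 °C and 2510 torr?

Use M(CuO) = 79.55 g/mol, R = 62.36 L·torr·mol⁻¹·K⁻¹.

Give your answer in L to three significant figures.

26.3 L

n(CuO) = 226 / 79.55 = 2.841 mol
n(H2) = PV/RT = (533 × 319) / (62.36 × 640) = 4.260 mol
For 2.841 mol CuO, stoichiometry requires (1/1) × 2.841 = 2.841 mol H2; 4.260 mol is available, so CuO is limiting.
n(H2) consumed = (1/1) × 2.841 = 2.841 mol; remaining = 4.260 − 2.841 = 1.419 mol
V(H2) = nRT/P = 1.419 × 62.36 × 745.15 / 2510 = 26.27 L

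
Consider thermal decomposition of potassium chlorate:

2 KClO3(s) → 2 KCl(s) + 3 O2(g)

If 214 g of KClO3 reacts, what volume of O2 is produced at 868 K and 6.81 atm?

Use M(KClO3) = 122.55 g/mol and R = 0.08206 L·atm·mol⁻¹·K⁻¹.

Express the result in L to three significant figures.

27.4 L

n(KClO3) = 214.0 / 122.55 = 1.746 mol
n(O2) = (3/2) × 1.746 = 2.619 mol
V = nRT/P = 2.619 × 0.08206 × 868 / 6.81 = 27.39 L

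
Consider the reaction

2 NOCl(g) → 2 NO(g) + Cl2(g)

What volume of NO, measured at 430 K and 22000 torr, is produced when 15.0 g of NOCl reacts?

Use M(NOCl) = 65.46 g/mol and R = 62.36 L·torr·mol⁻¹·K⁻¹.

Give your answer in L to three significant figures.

0.279 L

n(NOCl) = 15.00 / 65.46 = 0.2291 mol
n(NO) = (2/2) × 0.2291 = 0.2291 mol
V = nRT/P = 0.2291 × 62.36 × 430 / 22000 = 0.2792 L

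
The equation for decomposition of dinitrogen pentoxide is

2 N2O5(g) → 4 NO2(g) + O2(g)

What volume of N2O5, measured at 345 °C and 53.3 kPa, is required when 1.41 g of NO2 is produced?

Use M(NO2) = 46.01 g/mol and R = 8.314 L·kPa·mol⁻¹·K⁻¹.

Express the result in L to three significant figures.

n(NO2) = 1.410 / 46.01 = 0.03065 mol
n(N2O5) = (2/4) × 0.03065 = 0.01533 mol
V = nRT/P = 0.01533 × 8.314 × 618.15 / 53.3 = 1.478 L

1.48 L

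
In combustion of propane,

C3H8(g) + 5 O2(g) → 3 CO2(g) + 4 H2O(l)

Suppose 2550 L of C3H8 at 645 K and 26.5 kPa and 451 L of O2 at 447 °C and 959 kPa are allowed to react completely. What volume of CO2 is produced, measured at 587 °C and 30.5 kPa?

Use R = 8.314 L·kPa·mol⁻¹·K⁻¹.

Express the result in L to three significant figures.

8860 L

n(C3H8) = PV/RT = (26.5 × 2550) / (8.314 × 645) = 12.60 mol
n(O2) = PV/RT = (959 × 451) / (8.314 × 720.15) = 72.24 mol
For 12.60 mol C3H8, stoichiometry requires (5/1) × 12.60 = 63.00 mol O2; 72.24 mol is available, so C3H8 is limiting.
n(CO2) = (3/1) × 12.60 = 37.80 mol
V(CO2) = nRT/P = 37.80 × 8.314 × 860.15 / 30.5 = 8863 L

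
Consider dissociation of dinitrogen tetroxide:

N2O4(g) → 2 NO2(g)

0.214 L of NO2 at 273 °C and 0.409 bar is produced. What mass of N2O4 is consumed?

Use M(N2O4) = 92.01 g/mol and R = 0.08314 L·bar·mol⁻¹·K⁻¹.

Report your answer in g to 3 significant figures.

n(NO2) = PV/RT = (0.409 × 0.214) / (0.08314 × 546.15) = 0.001928 mol
n(N2O4) = (1/2) × 0.001928 = 0.0009640 mol
m(N2O4) = 0.0009640 × 92.01 = 0.08870 g

0.0887 g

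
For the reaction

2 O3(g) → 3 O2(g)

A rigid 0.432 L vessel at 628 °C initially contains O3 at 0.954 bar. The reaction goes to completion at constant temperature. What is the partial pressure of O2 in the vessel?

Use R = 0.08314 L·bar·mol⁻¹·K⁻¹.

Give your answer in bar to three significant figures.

1.43 bar

n(O3)₀ = PV/RT = (0.954 × 0.432) / (0.08314 × 901.15) = 0.005501 mol
n(O2) = (3/2) × 0.005501 = 0.008252 mol
P(O2) = nRT/V = 0.008252 × 0.08314 × 901.15 / 0.432 = 1.431 bar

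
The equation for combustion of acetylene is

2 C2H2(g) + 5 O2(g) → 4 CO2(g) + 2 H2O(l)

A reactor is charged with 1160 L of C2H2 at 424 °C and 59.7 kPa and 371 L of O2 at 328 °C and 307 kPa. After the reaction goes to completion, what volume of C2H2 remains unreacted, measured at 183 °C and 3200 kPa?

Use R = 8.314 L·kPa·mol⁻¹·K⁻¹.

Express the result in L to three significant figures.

3.36 L

n(C2H2) = PV/RT = (59.7 × 1160) / (8.314 × 697.15) = 11.95 mol
n(O2) = PV/RT = (307 × 371) / (8.314 × 601.15) = 22.79 mol
For 11.95 mol C2H2, stoichiometry requires (5/2) × 11.95 = 29.88 mol O2; 22.79 mol is available, so O2 is limiting.
n(C2H2) consumed = (2/5) × 22.79 = 9.116 mol; remaining = 11.95 − 9.116 = 2.834 mol
V(C2H2) = nRT/P = 2.834 × 8.314 × 456.15 / 3200 = 3.359 L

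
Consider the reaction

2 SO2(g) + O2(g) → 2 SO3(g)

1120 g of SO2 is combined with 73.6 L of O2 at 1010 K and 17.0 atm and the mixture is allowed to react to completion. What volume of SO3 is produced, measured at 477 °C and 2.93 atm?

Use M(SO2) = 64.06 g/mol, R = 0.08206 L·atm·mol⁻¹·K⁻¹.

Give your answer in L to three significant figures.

n(SO2) = 1120 / 64.06 = 17.48 mol
n(O2) = PV/RT = (17.0 × 73.6) / (0.08206 × 1010) = 15.10 mol
For 17.48 mol SO2, stoichiometry requires (1/2) × 17.48 = 8.740 mol O2; 15.10 mol is available, so SO2 is limiting.
n(SO3) = (2/2) × 17.48 = 17.48 mol
V(SO3) = nRT/P = 17.48 × 0.08206 × 750.15 / 2.93 = 367.2 L

367 L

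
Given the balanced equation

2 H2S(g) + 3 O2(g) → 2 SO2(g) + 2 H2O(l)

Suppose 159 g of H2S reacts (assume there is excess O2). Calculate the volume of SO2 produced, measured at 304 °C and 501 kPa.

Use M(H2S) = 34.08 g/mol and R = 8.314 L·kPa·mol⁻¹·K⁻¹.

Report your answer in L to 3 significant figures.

n(H2S) = 159.0 / 34.08 = 4.665 mol
n(SO2) = (2/2) × 4.665 = 4.665 mol
V = nRT/P = 4.665 × 8.314 × 577.15 / 501 = 44.68 L

44.7 L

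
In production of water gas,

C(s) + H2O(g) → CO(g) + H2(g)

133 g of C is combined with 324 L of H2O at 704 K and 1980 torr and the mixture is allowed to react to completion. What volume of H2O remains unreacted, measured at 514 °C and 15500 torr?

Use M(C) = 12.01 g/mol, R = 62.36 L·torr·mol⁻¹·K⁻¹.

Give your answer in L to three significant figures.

11.2 L

n(C) = 133 / 12.01 = 11.07 mol
n(H2O) = PV/RT = (1980 × 324) / (62.36 × 704) = 14.61 mol
For 11.07 mol C, stoichiometry requires (1/1) × 11.07 = 11.07 mol H2O; 14.61 mol is available, so C is limiting.
n(H2O) consumed = (1/1) × 11.07 = 11.07 mol; remaining = 14.61 − 11.07 = 3.540 mol
V(H2O) = nRT/P = 3.540 × 62.36 × 787.15 / 15500 = 11.21 L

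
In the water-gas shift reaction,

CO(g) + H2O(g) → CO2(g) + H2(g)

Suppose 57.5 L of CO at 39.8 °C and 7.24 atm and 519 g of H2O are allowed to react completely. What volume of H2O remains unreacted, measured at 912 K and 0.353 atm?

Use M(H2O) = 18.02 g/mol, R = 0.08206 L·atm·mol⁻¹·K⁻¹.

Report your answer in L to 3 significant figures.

n(CO) = PV/RT = (7.24 × 57.5) / (0.08206 × 312.95) = 16.21 mol
n(H2O) = 519 / 18.02 = 28.80 mol
For 16.21 mol CO, stoichiometry requires (1/1) × 16.21 = 16.21 mol H2O; 28.80 mol is available, so CO is limiting.
n(H2O) consumed = (1/1) × 16.21 = 16.21 mol; remaining = 28.80 − 16.21 = 12.59 mol
V(H2O) = nRT/P = 12.59 × 0.08206 × 912 / 0.353 = 2669 L

2670 L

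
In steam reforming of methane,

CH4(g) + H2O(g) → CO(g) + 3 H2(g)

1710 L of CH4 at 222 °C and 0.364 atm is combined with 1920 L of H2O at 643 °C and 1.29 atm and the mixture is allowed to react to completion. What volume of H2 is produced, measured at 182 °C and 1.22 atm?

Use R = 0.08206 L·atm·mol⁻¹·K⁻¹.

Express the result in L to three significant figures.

1410 L

n(CH4) = PV/RT = (0.364 × 1710) / (0.08206 × 495.15) = 15.32 mol
n(H2O) = PV/RT = (1.29 × 1920) / (0.08206 × 916.15) = 32.95 mol
For 15.32 mol CH4, stoichiometry requires (1/1) × 15.32 = 15.32 mol H2O; 32.95 mol is available, so CH4 is limiting.
n(H2) = (3/1) × 15.32 = 45.96 mol
V(H2) = nRT/P = 45.96 × 0.08206 × 455.15 / 1.22 = 1407 L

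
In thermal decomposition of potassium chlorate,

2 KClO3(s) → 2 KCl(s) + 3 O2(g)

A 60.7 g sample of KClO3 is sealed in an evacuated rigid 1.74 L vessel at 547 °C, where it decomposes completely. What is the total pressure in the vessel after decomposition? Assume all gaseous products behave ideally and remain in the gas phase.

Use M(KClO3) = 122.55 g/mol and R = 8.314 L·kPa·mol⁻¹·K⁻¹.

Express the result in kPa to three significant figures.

2910 kPa

n(KClO3) = 60.7 / 122.55 = 0.4953 mol
n(gas produced) = (3/2) × 0.4953 = 0.7429 mol
P = nRT/V = 0.7429 × 8.314 × 820.15 / 1.74 = 2911 kPa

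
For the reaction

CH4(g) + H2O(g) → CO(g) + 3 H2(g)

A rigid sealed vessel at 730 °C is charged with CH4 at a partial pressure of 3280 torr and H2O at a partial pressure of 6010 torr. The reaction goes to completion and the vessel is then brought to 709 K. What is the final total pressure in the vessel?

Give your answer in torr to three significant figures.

11200 torr

With V and T fixed, P_i ∝ n_i, so the mole ratios apply directly to partial pressures at 730 °C.
P(H2O) required for 3280 torr of CH4 = (1/1) × 3280 = 3280 torr; available 6010 torr, so CH4 is limiting.
P(H2O) remaining = 6010 − (1/1) × 3280 = 2730 torr
P(gaseous products) = (1+3)/1 × 3280 = 13120 torr
P_total at 730 °C = 2730 + 13120 = 15850 torr
Scaling to 709 K: P = 15850 × 709/1003.15 = 11200 torr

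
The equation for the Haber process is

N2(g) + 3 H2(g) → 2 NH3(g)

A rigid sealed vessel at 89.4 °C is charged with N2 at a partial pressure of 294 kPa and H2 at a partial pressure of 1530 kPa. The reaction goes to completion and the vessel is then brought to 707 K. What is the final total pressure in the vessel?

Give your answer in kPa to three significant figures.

2410 kPa

With V and T fixed, P_i ∝ n_i, so the mole ratios apply directly to partial pressures at 89.4 °C.
P(H2) required for 294 kPa of N2 = (3/1) × 294 = 882.0 kPa; available 1530 kPa, so N2 is limiting.
P(H2) remaining = 1530 − (3/1) × 294 = 648.0 kPa
P(gaseous products) = (2)/1 × 294 = 588.0 kPa
P_total at 89.4 °C = 648.0 + 588.0 = 1236 kPa
Scaling to 707 K: P = 1236 × 707/362.55 = 2410 kPa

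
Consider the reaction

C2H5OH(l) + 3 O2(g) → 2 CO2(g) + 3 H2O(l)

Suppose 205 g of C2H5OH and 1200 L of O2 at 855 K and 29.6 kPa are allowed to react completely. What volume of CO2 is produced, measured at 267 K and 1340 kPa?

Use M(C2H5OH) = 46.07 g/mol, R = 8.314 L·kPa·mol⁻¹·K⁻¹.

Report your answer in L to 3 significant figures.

5.52 L

n(C2H5OH) = 205 / 46.07 = 4.450 mol
n(O2) = PV/RT = (29.6 × 1200) / (8.314 × 855) = 4.997 mol
For 4.450 mol C2H5OH, stoichiometry requires (3/1) × 4.450 = 13.35 mol O2; 4.997 mol is available, so O2 is limiting.
n(CO2) = (2/3) × 4.997 = 3.331 mol
V(CO2) = nRT/P = 3.331 × 8.314 × 267 / 1340 = 5.518 L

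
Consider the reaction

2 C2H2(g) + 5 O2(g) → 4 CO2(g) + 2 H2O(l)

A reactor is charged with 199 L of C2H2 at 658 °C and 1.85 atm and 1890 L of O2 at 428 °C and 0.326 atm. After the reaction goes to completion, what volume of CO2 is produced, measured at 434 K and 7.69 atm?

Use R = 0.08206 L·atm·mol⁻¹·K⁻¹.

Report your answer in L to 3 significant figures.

n(C2H2) = PV/RT = (1.85 × 199) / (0.08206 × 931.15) = 4.818 mol
n(O2) = PV/RT = (0.326 × 1890) / (0.08206 × 701.15) = 10.71 mol
For 4.818 mol C2H2, stoichiometry requires (5/2) × 4.818 = 12.04 mol O2; 10.71 mol is available, so O2 is limiting.
n(CO2) = (4/5) × 10.71 = 8.568 mol
V(CO2) = nRT/P = 8.568 × 0.08206 × 434 / 7.69 = 39.68 L

39.7 L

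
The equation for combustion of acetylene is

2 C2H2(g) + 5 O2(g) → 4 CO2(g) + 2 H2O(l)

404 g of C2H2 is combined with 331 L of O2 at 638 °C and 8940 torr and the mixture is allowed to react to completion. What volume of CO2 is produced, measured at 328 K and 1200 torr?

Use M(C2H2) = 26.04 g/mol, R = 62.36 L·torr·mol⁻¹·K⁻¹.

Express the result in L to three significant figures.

n(C2H2) = 404 / 26.04 = 15.51 mol
n(O2) = PV/RT = (8940 × 331) / (62.36 × 911.15) = 52.08 mol
For 15.51 mol C2H2, stoichiometry requires (5/2) × 15.51 = 38.77 mol O2; 52.08 mol is available, so C2H2 is limiting.
n(CO2) = (4/2) × 15.51 = 31.02 mol
V(CO2) = nRT/P = 31.02 × 62.36 × 328 / 1200 = 528.7 L

529 L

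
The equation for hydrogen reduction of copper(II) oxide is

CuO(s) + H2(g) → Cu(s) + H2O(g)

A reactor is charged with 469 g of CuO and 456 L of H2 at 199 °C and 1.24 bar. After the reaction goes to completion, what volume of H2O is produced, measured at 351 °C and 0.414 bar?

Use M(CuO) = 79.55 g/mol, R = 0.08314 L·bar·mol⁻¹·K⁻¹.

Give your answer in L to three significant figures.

739 L

n(CuO) = 469 / 79.55 = 5.896 mol
n(H2) = PV/RT = (1.24 × 456) / (0.08314 × 472.15) = 14.40 mol
For 5.896 mol CuO, stoichiometry requires (1/1) × 5.896 = 5.896 mol H2; 14.40 mol is available, so CuO is limiting.
n(H2O) = (1/1) × 5.896 = 5.896 mol
V(H2O) = nRT/P = 5.896 × 0.08314 × 624.15 / 0.414 = 739.0 L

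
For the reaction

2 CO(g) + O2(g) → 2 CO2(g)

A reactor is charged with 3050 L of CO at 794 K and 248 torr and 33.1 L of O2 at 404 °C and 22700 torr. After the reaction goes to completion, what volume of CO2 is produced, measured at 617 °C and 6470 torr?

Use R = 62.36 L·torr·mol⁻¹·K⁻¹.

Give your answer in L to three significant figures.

n(CO) = PV/RT = (248 × 3050) / (62.36 × 794) = 15.28 mol
n(O2) = PV/RT = (22700 × 33.1) / (62.36 × 677.15) = 17.79 mol
For 15.28 mol CO, stoichiometry requires (1/2) × 15.28 = 7.640 mol O2; 17.79 mol is available, so CO is limiting.
n(CO2) = (2/2) × 15.28 = 15.28 mol
V(CO2) = nRT/P = 15.28 × 62.36 × 890.15 / 6470 = 131.1 L

131 L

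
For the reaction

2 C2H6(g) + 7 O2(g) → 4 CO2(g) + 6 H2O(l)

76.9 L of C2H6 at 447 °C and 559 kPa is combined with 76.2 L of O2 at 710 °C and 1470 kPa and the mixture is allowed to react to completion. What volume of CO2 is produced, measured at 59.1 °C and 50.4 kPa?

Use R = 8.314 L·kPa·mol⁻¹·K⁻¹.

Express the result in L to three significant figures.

n(C2H6) = PV/RT = (559 × 76.9) / (8.314 × 720.15) = 7.180 mol
n(O2) = PV/RT = (1470 × 76.2) / (8.314 × 983.15) = 13.70 mol
For 7.180 mol C2H6, stoichiometry requires (7/2) × 7.180 = 25.13 mol O2; 13.70 mol is available, so O2 is limiting.
n(CO2) = (4/7) × 13.70 = 7.829 mol
V(CO2) = nRT/P = 7.829 × 8.314 × 332.25 / 50.4 = 429.1 L

429 L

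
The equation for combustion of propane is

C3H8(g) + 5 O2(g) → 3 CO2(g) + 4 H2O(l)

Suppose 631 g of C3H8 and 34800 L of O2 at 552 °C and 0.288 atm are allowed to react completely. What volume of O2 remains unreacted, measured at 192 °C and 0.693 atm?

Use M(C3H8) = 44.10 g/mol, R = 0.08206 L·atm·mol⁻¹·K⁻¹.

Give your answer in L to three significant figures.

n(C3H8) = 631 / 44.10 = 14.31 mol
n(O2) = PV/RT = (0.288 × 34800) / (0.08206 × 825.15) = 148.0 mol
For 14.31 mol C3H8, stoichiometry requires (5/1) × 14.31 = 71.55 mol O2; 148.0 mol is available, so C3H8 is limiting.
n(O2) consumed = (5/1) × 14.31 = 71.55 mol; remaining = 148.0 − 71.55 = 76.45 mol
V(O2) = nRT/P = 76.45 × 0.08206 × 465.15 / 0.693 = 4211 L

4210 L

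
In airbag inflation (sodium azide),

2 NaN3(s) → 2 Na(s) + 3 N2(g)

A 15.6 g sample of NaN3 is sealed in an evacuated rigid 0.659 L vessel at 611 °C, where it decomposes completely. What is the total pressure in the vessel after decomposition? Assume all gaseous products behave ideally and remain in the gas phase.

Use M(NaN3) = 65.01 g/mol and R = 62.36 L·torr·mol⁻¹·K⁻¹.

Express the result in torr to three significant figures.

30100 torr

n(NaN3) = 15.6 / 65.01 = 0.2400 mol
n(gas produced) = (3/2) × 0.2400 = 0.3600 mol
P = nRT/V = 0.3600 × 62.36 × 884.15 / 0.659 = 30120 torr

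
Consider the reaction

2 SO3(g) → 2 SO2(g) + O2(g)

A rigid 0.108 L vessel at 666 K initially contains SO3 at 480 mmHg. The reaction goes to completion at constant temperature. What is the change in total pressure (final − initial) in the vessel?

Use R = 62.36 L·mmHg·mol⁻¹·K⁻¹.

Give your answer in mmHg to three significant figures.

240 mmHg

Rigid vessel, constant T ⇒ P scales with total gas moles (2 → 3).
P_final = (3/2) × 480 = 720.0 mmHg; ΔP = 720.0 − 480 = 240.0 mmHg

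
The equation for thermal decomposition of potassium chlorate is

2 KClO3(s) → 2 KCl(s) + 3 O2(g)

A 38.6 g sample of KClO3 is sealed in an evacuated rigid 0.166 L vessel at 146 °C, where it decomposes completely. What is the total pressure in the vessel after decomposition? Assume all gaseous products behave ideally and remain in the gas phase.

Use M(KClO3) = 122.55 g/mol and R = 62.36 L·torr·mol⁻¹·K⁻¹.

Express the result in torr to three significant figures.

74400 torr

n(KClO3) = 38.6 / 122.55 = 0.3150 mol
n(gas produced) = (3/2) × 0.3150 = 0.4725 mol
P = nRT/V = 0.4725 × 62.36 × 419.15 / 0.166 = 74400 torr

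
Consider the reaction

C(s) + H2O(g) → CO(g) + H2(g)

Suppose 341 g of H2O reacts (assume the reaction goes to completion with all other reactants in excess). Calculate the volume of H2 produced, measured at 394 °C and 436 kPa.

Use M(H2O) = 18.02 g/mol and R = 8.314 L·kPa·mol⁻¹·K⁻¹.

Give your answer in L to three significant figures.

n(H2O) = 341.0 / 18.02 = 18.92 mol
n(H2) = (1/1) × 18.92 = 18.92 mol
V = nRT/P = 18.92 × 8.314 × 667.15 / 436 = 240.7 L

241 L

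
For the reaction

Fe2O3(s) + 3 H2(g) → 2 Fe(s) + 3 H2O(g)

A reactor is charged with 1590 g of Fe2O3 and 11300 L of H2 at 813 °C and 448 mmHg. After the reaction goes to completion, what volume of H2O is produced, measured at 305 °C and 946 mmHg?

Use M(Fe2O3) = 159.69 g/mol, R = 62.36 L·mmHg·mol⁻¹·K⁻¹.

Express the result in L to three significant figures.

n(Fe2O3) = 1590 / 159.69 = 9.957 mol
n(H2) = PV/RT = (448 × 11300) / (62.36 × 1086.15) = 74.74 mol
For 9.957 mol Fe2O3, stoichiometry requires (3/1) × 9.957 = 29.87 mol H2; 74.74 mol is available, so Fe2O3 is limiting.
n(H2O) = (3/1) × 9.957 = 29.87 mol
V(H2O) = nRT/P = 29.87 × 62.36 × 578.15 / 946 = 1138 L

1140 L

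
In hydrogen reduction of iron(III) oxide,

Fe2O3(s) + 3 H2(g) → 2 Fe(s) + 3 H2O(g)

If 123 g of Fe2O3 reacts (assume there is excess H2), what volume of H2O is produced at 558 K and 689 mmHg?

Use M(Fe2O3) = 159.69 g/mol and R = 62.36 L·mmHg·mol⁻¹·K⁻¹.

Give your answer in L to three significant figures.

n(Fe2O3) = 123.0 / 159.69 = 0.7702 mol
n(H2O) = (3/1) × 0.7702 = 2.311 mol
V = nRT/P = 2.311 × 62.36 × 558 / 689 = 116.7 L

117 L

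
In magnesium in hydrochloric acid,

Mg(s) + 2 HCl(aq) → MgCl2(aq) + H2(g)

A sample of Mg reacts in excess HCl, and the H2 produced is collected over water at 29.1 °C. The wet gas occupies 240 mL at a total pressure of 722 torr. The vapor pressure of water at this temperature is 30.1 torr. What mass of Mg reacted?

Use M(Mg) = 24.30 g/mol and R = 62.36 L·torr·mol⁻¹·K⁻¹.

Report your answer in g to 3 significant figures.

0.214 g

P(H2) = 722 − 30.1 = 691.9 torr
n(H2) = PV/RT = (691.9 × 0.2400) / (62.36 × 302.25) = 0.008810 mol
n(Mg) = (1/1) × 0.008810 = 0.008810 mol
m(Mg) = 0.008810 × 24.30 = 0.2141 g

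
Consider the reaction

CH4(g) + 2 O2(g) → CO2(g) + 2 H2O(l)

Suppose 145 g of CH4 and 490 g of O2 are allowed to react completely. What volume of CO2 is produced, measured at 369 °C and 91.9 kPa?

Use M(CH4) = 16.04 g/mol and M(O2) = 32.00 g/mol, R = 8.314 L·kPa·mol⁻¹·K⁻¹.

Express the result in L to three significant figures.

445 L

n(CH4) = 145 / 16.04 = 9.040 mol
n(O2) = 490 / 32.00 = 15.31 mol
For 9.040 mol CH4, stoichiometry requires (2/1) × 9.040 = 18.08 mol O2; 15.31 mol is available, so O2 is limiting.
n(CO2) = (1/2) × 15.31 = 7.655 mol
V(CO2) = nRT/P = 7.655 × 8.314 × 642.15 / 91.9 = 444.7 L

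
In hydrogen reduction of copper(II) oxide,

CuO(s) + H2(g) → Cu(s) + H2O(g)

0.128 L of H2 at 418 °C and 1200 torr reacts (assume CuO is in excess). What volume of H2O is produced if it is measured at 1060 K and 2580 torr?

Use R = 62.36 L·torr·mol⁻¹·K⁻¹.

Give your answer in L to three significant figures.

0.0913 L

n(H2) = PV/RT = (1200 × 0.128) / (62.36 × 691.15) = 0.003564 mol
n(H2O) = (1/1) × 0.003564 = 0.003564 mol
V = nRT/P = 0.003564 × 62.36 × 1060 / 2580 = 0.09131 L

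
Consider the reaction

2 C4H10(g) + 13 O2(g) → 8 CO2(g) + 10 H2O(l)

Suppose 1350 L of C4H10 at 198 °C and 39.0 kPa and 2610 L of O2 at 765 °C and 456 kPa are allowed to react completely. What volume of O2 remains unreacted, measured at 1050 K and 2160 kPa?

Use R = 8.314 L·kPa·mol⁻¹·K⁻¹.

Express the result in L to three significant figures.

204 L

n(C4H10) = PV/RT = (39.0 × 1350) / (8.314 × 471.15) = 13.44 mol
n(O2) = PV/RT = (456 × 2610) / (8.314 × 1038.15) = 137.9 mol
For 13.44 mol C4H10, stoichiometry requires (13/2) × 13.44 = 87.36 mol O2; 137.9 mol is available, so C4H10 is limiting.
n(O2) consumed = (13/2) × 13.44 = 87.36 mol; remaining = 137.9 − 87.36 = 50.54 mol
V(O2) = nRT/P = 50.54 × 8.314 × 1050 / 2160 = 204.3 L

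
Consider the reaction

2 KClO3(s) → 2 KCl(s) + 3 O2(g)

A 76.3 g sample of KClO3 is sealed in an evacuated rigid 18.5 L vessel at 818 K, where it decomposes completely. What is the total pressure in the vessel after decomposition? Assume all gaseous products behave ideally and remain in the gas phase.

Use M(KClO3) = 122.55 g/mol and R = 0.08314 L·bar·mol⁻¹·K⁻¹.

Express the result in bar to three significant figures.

n(KClO3) = 76.3 / 122.55 = 0.6226 mol
n(gas produced) = (3/2) × 0.6226 = 0.9339 mol
P = nRT/V = 0.9339 × 0.08314 × 818 / 18.5 = 3.433 bar

3.43 bar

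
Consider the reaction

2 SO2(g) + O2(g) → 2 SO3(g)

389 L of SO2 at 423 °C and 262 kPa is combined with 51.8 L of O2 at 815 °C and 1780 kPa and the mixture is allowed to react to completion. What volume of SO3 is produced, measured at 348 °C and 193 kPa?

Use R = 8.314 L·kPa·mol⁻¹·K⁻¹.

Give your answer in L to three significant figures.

n(SO2) = PV/RT = (262 × 389) / (8.314 × 696.15) = 17.61 mol
n(O2) = PV/RT = (1780 × 51.8) / (8.314 × 1088.15) = 10.19 mol
For 17.61 mol SO2, stoichiometry requires (1/2) × 17.61 = 8.805 mol O2; 10.19 mol is available, so SO2 is limiting.
n(SO3) = (2/2) × 17.61 = 17.61 mol
V(SO3) = nRT/P = 17.61 × 8.314 × 621.15 / 193 = 471.2 L

471 L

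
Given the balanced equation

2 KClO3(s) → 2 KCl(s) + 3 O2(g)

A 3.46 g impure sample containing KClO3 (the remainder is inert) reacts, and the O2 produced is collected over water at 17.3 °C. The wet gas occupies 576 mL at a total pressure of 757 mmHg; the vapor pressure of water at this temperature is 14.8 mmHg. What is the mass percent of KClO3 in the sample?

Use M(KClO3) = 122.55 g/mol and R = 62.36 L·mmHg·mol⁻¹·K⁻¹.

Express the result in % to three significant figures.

55.7 %

P(O2) = 757 − 14.8 = 742.2 mmHg
n(O2) = PV/RT = (742.2 × 0.5760) / (62.36 × 290.45) = 0.02360 mol
n(KClO3) = (2/3) × 0.02360 = 0.01573 mol
m(KClO3) = 0.01573 × 122.55 = 1.928 g
%KClO3 = 1.928 / 3.46 × 100 = 55.72%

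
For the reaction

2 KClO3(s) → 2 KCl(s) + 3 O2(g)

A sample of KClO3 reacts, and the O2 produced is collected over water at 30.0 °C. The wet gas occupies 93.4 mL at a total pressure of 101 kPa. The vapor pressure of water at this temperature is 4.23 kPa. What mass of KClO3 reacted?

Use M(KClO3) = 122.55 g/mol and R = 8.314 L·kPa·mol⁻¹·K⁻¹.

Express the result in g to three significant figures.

P(O2) = 101 − 4.23 = 96.77 kPa
n(O2) = PV/RT = (96.77 × 0.09340) / (8.314 × 303.15) = 0.003586 mol
n(KClO3) = (2/3) × 0.003586 = 0.002391 mol
m(KClO3) = 0.002391 × 122.55 = 0.2930 g

0.293 g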